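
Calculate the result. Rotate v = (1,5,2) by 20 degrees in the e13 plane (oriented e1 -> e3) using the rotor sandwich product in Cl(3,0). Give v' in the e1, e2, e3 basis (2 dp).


Rotor R = cos(10deg) - sin(10deg)*e13
Rotation angle theta = 2 * 10 = 20 degrees in the e13 plane (e1 -> e3).
The component perpendicular to the plane (e2) is invariant: v'_2 = v2 = 5.00
cos(20deg) = 0.9397, sin(20deg) = 0.3420
v'_1 = v1*cos(theta) - v3*sin(theta) = 1*0.9397 - 2*0.3420 = 0.26
v'_3 = v1*sin(theta) + v3*cos(theta) = 1*0.3420 + 2*0.9397 = 2.22
v' = 0.26*e1 + 5.00*e2 + 2.22*e3


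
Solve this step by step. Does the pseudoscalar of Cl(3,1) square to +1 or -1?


The pseudoscalar I = e1...e_n (product of all n generators) of Cl(p,q) satisfies I^2 = (-1)^(q + n(n-1)/2).
p = 3, q = 1, n = p + q = 4
n(n-1)/2 = 4 * 3 / 2 = 6
Exponent = q + n(n-1)/2 = 1 + 6 = 7
I^2 = (-1)^7 = -1


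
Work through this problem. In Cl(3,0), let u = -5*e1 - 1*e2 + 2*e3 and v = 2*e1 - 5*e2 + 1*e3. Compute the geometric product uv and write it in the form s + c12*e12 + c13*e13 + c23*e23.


In Cl(3,0): e_i^2 = 1, e_ie_j = -e_je_i for i != j.
Scalar part = u . v = (-5)*2 + (-1)*(-5) + 2*1
= -10 + 5 + 2 = -3
e12 coeff = (-5)*(-5) - (-1)*2 = 25 - (-2) = 27
e13 coeff = (-5)*1 - 2*2 = -5 - 4 = -9
e23 coeff = (-1)*1 - 2*(-5) = -1 - (-10) = 9
uv = -3 + 27*e12 - 9*e13 + 9*e23


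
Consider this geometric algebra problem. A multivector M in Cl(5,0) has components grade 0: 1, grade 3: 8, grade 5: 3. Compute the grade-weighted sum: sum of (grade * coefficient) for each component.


Grade-weighted sum = sum of grade_k * coefficient_k
0*1 = 0
3*8 = 24
5*3 = 15
Total = 0 + 24 + 15 = 39


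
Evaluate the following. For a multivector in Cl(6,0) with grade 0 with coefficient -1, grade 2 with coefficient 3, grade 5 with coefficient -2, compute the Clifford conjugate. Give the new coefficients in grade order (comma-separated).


Clifford conjugate sign for grade k: (-1)^(k(k+1)/2)
Grade 0: (-1)^(0*1/2) = (-1)^0 = 1, coeff -1 -> -1
Grade 2: (-1)^(2*3/2) = (-1)^3 = -1, coeff 3 -> -3
Grade 5: (-1)^(5*6/2) = (-1)^15 = -1, coeff -2 -> 2
Conjugated coefficients: -1, -3, 2


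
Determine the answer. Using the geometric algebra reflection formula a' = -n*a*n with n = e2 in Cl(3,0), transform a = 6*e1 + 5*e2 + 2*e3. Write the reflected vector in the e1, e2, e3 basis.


Reflection formula: a' = -n*a*n, with n = e2 (unit vector, n^2 = 1).
For reflection through hyperplane perp to e2:
The component along e2 flips sign, others stay.
a = (6, 5, 2)
a' = (6, -5, 2)
a' = 6*e1 - 5*e2 + 2*e3


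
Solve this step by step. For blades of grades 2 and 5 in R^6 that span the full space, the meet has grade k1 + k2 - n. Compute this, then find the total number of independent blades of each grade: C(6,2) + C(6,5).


Meet grade = grade(A) + grade(B) - n
= 2 + 5 - 6 = 1
C(6,2) = 15
C(6,5) = 6
dim_A + dim_B = 15 + 6 = 21


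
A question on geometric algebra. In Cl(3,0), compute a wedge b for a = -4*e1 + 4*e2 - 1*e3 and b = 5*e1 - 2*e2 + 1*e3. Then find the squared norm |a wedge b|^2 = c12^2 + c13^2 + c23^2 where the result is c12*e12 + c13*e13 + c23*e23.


a wedge b = (a1*b2 - a2*b1)*e12 + (a1*b3 - a3*b1)*e13 + (a2*b3 - a3*b2)*e23
e12 coeff: (-4)*(-2) - 4*5 = 8 - 20 = -12
e13 coeff: (-4)*1 - (-1)*5 = -4 - (-5) = 1
e23 coeff: 4*1 - (-1)*(-2) = 4 - 2 = 2
|a wedge b|^2 = (-12)^2 + 1^2 + 2^2
= 144 + 1 + 4
= 149


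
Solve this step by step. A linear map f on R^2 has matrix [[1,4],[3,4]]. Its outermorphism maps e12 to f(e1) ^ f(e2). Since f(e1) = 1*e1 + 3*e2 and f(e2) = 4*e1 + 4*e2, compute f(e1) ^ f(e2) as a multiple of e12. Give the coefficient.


The outermorphism of a linear map f sends e1^e2 to f(e1)^f(e2).
f(e1) = 1*e1 + 3*e2
f(e2) = 4*e1 + 4*e2
f(e1) ^ f(e2) = (1*e1 + 3*e2) ^ (4*e1 + 4*e2)
= 1*4*e12 + 3*4*e21
= (4 - 12)*e12
= -8*e12
Coefficient = -8


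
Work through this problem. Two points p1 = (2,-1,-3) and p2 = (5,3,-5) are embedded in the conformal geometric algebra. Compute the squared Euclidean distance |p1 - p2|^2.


p1 - p2 = (-3, -4, 2)
|p1 - p2|^2 = (-3)^2 + (-4)^2 + 2^2
= 9 + 16 + 4
= 29


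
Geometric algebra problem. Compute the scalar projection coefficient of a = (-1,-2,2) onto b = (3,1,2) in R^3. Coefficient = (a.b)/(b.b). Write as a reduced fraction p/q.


Projection coefficient = (a . b) / (b . b)
a . b = (-1)*3 + (-2)*1 + 2*2
= -3 + (-2) + 4 = -1
b . b = 3^2 + 1^2 + 2^2
= 9 + 1 + 4 = 14
Coefficient = -1/14
In lowest terms: -1/14


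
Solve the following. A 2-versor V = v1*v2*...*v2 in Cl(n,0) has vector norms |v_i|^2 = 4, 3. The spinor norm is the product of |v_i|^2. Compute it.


Spinor norm N(V) = |v1|^2 * |v2|^2 * ... * |v2|^2
= 4 * 3
Running product: 4, 12
N(V) = 12


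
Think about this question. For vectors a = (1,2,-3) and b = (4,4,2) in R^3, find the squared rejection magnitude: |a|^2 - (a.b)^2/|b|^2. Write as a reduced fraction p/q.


|a|^2 = 1^2 + 2^2 + (-3)^2 = 14
|b|^2 = 4^2 + 4^2 + 2^2 = 36
a . b = 1*4 + 2*4 + (-3)*2 = 6
(a.b)^2 = 6^2 = 36
|rej|^2 = 14 - 36/36
= (504 - 36)/36
= 468/36
In lowest terms: 13/1


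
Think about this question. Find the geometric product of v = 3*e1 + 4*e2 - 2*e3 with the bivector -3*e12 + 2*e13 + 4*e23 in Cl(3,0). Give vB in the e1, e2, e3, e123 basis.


vB has grade-1 (vector) and grade-3 (trivector) parts: vB = (v _| B) + (v ^ B).
Vector part <vB>_1:
  e1: -v2*b12 - v3*b13 = -(4)*(-3) - (-2)*(2) = 16
  e2: v1*b12 - v3*b23 = (3)*(-3) - (-2)*(4) = -1
  e3: v1*b13 + v2*b23 = (3)*(2) + (4)*(4) = 22
Trivector part <vB>_3:
  e123: v1*b23 - v2*b13 + v3*b12 = (3)*(4) - (4)*(2) + (-2)*(-3) = 10
vB = 16*e1 - 1*e2 + 22*e3 + 10*e123


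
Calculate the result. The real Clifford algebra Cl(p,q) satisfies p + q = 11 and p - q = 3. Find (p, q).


We need p + q = 11 and p - q = 3.
Adding: 2p = 11 + 3 = 14, so p = 7.
Then q = 11 - 7 = 4.
(p, q) = (7, 4)


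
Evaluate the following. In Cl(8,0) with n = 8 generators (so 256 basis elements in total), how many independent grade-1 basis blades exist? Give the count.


Number of grade-k basis blades in Cl(p,q) with n = p + q is C(n, k).
n = 8 + 0 = 8
C(8, 1) = 8! / (1! * 7!)
= 40320 / (1 * 5040)
= 8


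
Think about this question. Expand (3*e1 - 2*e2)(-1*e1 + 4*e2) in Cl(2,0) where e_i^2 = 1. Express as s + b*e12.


Expand: (3*e1 - 2*e2)(-1*e1 + 4*e2)
= 3*(-1)*e1e1 + 3*4*e1e2 + (-2)*(-1)*e2e1 + (-2)*4*e2e2
Using e1^2 = e2^2 = 1, e2e1 = -e1e2:
Scalar part s = 3*(-1) + (-2)*4 = -3 + (-8) = -11
Bivector part b = 3*4 - (-2)*(-1) = 12 - 2 = 10
uv = -11 + 10*e12


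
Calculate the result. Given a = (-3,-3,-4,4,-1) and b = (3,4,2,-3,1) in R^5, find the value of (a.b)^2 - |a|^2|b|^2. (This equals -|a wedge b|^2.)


a . b = (-3)*3 + (-3)*4 + (-4)*2 + 4*(-3) + (-1)*1
= -9 + (-12) + (-8) + (-12) + (-1) = -42
|a|^2 = (-3)^2 + (-3)^2 + (-4)^2 + 4^2 + (-1)^2 = 51
|b|^2 = 3^2 + 4^2 + 2^2 + (-3)^2 + 1^2 = 39
(a.b)^2 = (-42)^2 = 1764
|a|^2 * |b|^2 = 51 * 39 = 1989
Result = 1764 - 1989 = -225


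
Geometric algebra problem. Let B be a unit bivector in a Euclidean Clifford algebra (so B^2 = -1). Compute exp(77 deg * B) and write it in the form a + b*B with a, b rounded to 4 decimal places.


For a unit bivector B with B^2 = -1, the exponential series gives
e^(theta*B) = cos(theta) + sin(theta)*B (the GA analogue of Euler's formula).
theta = 77 degrees = 1.343904 rad
cos(77 deg) = 0.2250
sin(77 deg) = 0.9744
exp(theta*B) = 0.2250 + 0.9744*B


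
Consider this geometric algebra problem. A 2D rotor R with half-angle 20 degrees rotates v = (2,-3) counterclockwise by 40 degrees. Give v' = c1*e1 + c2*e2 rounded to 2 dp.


Rotor R = cos(20deg) - sin(20deg)*e12
Rotation angle theta = 2 * 20 = 40 degrees
v' = R*v*~R rotates v by theta.
cos(40deg) = 0.7660, sin(40deg) = 0.6428
v'_1 = 2*cos(40deg) - (-3)*sin(40deg)
= 2*0.7660 - (-3)*0.6428
= 3.46
v'_2 = 2*sin(40deg) + (-3)*cos(40deg)
= 2*0.6428 + (-3)*0.7660
= -1.01
v' = 3.46*e1 - 1.01*e2


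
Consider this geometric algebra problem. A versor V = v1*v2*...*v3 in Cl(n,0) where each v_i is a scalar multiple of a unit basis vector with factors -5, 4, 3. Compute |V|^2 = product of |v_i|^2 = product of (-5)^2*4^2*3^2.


Each vector v_i has |v_i|^2 = s_i^2
Squared scales: (-5)^2 = 25, 4^2 = 16, 3^2 = 9
|V|^2 = 25 * 16 * 9
= 3600


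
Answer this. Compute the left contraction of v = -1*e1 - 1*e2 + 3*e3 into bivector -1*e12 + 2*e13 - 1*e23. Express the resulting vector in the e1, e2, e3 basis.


Left contraction v _| B = <vB>_1 (grade-1 part of the geometric product vB).
Using e1_|e12 = e2, e2_|e12 = -e1, e1_|e13 = e3, e3_|e13 = -e1, e2_|e23 = e3, e3_|e23 = -e2:
e1 coeff: -v2*b12 - v3*b13 = -(-1)*(-1) - (3)*(2) = -7
e2 coeff: v1*b12 - v3*b23 = (-1)*(-1) - (3)*(-1) = 4
e3 coeff: v1*b13 + v2*b23 = (-1)*(2) + (-1)*(-1) = -1
v _| B = -7*e1 + 4*e2 - 1*e3


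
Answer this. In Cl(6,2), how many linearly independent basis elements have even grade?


Even subalgebra dimension = 2^(n-1)
n = 6 + 2 = 8
2^(8 - 1) = 2^7 = 128
Verification: sum of C(8,k) for even k = 1 + 28 + 70 + 28 + 1 = 128
Result = 128


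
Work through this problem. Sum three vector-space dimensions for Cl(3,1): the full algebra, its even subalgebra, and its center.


n = 3 + 1 = 4
Total dim = 2^4 = 16
Even subalgebra dim = 2^3 = 8
n is even, so center dim = 1
Sum = 16 + 8 + 1 = 25


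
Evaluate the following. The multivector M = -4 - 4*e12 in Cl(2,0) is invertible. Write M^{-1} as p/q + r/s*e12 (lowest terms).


M = -4 - 4*e12, where e12^2 = -1.
Since M commutes with its reverse ~M = a - b*e12, M * ~M = a^2 - b^2*e12^2 = a^2 + b^2.
So M^{-1} = ~M / (a^2 + b^2) = (a - b*e12)/(a^2 + b^2).
a^2 + b^2 = 16 + 16 = 32
Scalar part = -4/32 = -1/8
Bivector coeff = 4/32 = 1/8
M^{-1} = -1/8 + 1/8*e12


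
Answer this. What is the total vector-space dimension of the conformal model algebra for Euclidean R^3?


The conformal model of R^3 uses Cl(4,1): the 3 Euclidean generators plus two extra orthogonal generators e+ (e+^2 = +1) and e- (e-^2 = -1), from which the null vectors e0, einf are built.
Number of generators m = 3 + 2 = 5.
dim Cl(p,q) = 2^m = 2^5 = 32


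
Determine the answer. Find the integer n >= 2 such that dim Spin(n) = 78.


dim Spin(n) = dim so(n) = n(n-1)/2.
Solve n(n-1)/2 = 78, i.e. n^2 - n - 156 = 0.
Discriminant = 1 + 8*78 = 625
n = (1 + sqrt(625))/2 = (1 + 25)/2 = 13


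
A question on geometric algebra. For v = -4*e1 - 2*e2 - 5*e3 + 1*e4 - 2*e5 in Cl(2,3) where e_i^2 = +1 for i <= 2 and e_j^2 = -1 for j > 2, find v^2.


v^2 = sum of c_i^2 * e_i^2
Positive signature terms (e_i^2 = +1): (-4)^2 + (-2)^2 = 20
Negative signature terms (e_j^2 = -1): (-5)^2 + 1^2 + (-2)^2 = 30
v^2 = 20 - 30 = -10


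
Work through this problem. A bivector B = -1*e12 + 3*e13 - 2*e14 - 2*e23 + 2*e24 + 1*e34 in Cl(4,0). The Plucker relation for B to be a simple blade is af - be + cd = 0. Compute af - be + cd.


Plucker relation: af - be + cd
a*f = (-1)*1 = -1
b*e = 3*2 = 6
c*d = (-2)*(-2) = 4
af - be + cd = -1 - 6 + 4
= -3


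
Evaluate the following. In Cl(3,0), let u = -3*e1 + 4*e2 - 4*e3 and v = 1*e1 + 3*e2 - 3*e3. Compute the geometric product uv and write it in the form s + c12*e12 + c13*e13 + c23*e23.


In Cl(3,0): e_i^2 = 1, e_ie_j = -e_je_i for i != j.
Scalar part = u . v = (-3)*1 + 4*3 + (-4)*(-3)
= -3 + 12 + 12 = 21
e12 coeff = (-3)*3 - 4*1 = -9 - 4 = -13
e13 coeff = (-3)*(-3) - (-4)*1 = 9 - (-4) = 13
e23 coeff = 4*(-3) - (-4)*3 = -12 - (-12) = 0
uv = 21 - 13*e12 + 13*e13 + 0*e23


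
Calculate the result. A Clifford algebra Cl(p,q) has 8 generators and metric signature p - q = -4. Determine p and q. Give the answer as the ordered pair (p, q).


We need p + q = 8 and p - q = -4.
Adding: 2p = 8 + (-4) = 4, so p = 2.
Then q = 8 - 2 = 6.
(p, q) = (2, 6)


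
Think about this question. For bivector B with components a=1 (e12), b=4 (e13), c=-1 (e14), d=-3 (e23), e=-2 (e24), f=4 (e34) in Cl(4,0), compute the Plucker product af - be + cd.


Plucker relation: af - be + cd
a*f = 1*4 = 4
b*e = 4*(-2) = -8
c*d = (-1)*(-3) = 3
af - be + cd = 4 - (-8) + 3
= 15


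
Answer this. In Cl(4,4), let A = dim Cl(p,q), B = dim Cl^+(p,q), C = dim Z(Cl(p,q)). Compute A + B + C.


n = 4 + 4 = 8
Total dim = 2^8 = 256
Even subalgebra dim = 2^7 = 128
n is even, so center dim = 1
Sum = 256 + 128 + 1 = 385


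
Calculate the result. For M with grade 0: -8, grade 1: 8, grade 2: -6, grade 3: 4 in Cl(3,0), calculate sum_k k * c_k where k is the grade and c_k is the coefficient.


Grade-weighted sum = sum of grade_k * coefficient_k
0*(-8) = 0
1*8 = 8
2*(-6) = -12
3*4 = 12
Total = 0 + 8 + (-12) + 12 = 8


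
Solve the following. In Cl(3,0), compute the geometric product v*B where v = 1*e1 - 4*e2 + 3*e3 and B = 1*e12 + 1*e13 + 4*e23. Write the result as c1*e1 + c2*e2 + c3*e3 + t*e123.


vB has grade-1 (vector) and grade-3 (trivector) parts: vB = (v _| B) + (v ^ B).
Vector part <vB>_1:
  e1: -v2*b12 - v3*b13 = -(-4)*(1) - (3)*(1) = 1
  e2: v1*b12 - v3*b23 = (1)*(1) - (3)*(4) = -11
  e3: v1*b13 + v2*b23 = (1)*(1) + (-4)*(4) = -15
Trivector part <vB>_3:
  e123: v1*b23 - v2*b13 + v3*b12 = (1)*(4) - (-4)*(1) + (3)*(1) = 11
vB = 1*e1 - 11*e2 - 15*e3 + 11*e123


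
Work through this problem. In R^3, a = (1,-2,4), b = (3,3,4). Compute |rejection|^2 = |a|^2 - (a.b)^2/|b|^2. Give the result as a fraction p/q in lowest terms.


|a|^2 = 1^2 + (-2)^2 + 4^2 = 21
|b|^2 = 3^2 + 3^2 + 4^2 = 34
a . b = 1*3 + (-2)*3 + 4*4 = 13
(a.b)^2 = 13^2 = 169
|rej|^2 = 21 - 169/34
= (714 - 169)/34
= 545/34
In lowest terms: 545/34


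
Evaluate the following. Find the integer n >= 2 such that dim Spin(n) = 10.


dim Spin(n) = dim so(n) = n(n-1)/2.
Solve n(n-1)/2 = 10, i.e. n^2 - n - 20 = 0.
Discriminant = 1 + 8*10 = 81
n = (1 + sqrt(81))/2 = (1 + 9)/2 = 5


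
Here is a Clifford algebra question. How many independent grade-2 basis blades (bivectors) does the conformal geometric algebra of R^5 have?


The conformal model of R^5 uses Cl(6,1) with m = 5 + 2 = 7 generators.
Number of grade-2 blades = C(m, 2) = C(7, 2)
= 7*6/2 = 21


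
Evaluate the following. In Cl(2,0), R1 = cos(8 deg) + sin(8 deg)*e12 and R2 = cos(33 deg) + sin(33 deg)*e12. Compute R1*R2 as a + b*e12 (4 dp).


Same-plane rotors commute and their half-angles add:
R1*R2 = cos(a1 + a2) + sin(a1 + a2)*e12.
a1 + a2 = 8 + 33 = 41 deg
cos(41 deg) = 0.7547
sin(41 deg) = 0.6561
R1*R2 = 0.7547 + 0.6561*e12


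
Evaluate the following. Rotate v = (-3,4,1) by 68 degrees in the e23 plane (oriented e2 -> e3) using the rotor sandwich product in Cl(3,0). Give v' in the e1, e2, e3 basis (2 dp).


Rotor R = cos(34deg) - sin(34deg)*e23
Rotation angle theta = 2 * 34 = 68 degrees in the e23 plane (e2 -> e3).
The component perpendicular to the plane (e1) is invariant: v'_1 = v1 = -3.00
cos(68deg) = 0.3746, sin(68deg) = 0.9272
v'_2 = v2*cos(theta) - v3*sin(theta) = 4*0.3746 - 1*0.9272 = 0.57
v'_3 = v2*sin(theta) + v3*cos(theta) = 4*0.9272 + 1*0.3746 = 4.08
v' = -3.00*e1 + 0.57*e2 + 4.08*e3


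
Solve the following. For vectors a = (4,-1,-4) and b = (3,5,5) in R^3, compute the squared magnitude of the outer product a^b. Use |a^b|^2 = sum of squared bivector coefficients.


a wedge b = (a1*b2 - a2*b1)*e12 + (a1*b3 - a3*b1)*e13 + (a2*b3 - a3*b2)*e23
e12 coeff: 4*5 - (-1)*3 = 20 - (-3) = 23
e13 coeff: 4*5 - (-4)*3 = 20 - (-12) = 32
e23 coeff: (-1)*5 - (-4)*5 = -5 - (-20) = 15
|a wedge b|^2 = 23^2 + 32^2 + 15^2
= 529 + 1024 + 225
= 1778


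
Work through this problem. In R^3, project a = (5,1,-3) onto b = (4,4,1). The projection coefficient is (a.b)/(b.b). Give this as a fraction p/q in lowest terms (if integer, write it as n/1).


Projection coefficient = (a . b) / (b . b)
a . b = 5*4 + 1*4 + (-3)*1
= 20 + 4 + (-3) = 21
b . b = 4^2 + 4^2 + 1^2
= 16 + 16 + 1 = 33
Coefficient = 21/33
In lowest terms: 7/11


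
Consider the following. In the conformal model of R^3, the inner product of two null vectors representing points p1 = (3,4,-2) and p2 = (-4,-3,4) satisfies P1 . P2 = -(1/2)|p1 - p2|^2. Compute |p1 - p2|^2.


p1 - p2 = (7, 7, -6)
|p1 - p2|^2 = 7^2 + 7^2 + (-6)^2
= 49 + 49 + 36
= 134


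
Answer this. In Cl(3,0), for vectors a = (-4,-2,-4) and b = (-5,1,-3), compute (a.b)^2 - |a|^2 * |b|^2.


a . b = (-4)*(-5) + (-2)*1 + (-4)*(-3)
= 20 + (-2) + 12 = 30
|a|^2 = (-4)^2 + (-2)^2 + (-4)^2 = 36
|b|^2 = (-5)^2 + 1^2 + (-3)^2 = 35
(a.b)^2 = 30^2 = 900
|a|^2 * |b|^2 = 36 * 35 = 1260
Result = 900 - 1260 = -360


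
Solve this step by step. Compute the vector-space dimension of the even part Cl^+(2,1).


Even subalgebra dimension = 2^(n-1)
n = 2 + 1 = 3
2^(3 - 1) = 2^2 = 4
Verification: sum of C(3,k) for even k = 1 + 3 = 4
Result = 4


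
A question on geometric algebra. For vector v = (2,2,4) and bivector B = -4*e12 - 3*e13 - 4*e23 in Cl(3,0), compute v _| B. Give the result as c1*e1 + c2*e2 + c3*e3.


Left contraction v _| B = <vB>_1 (grade-1 part of the geometric product vB).
Using e1_|e12 = e2, e2_|e12 = -e1, e1_|e13 = e3, e3_|e13 = -e1, e2_|e23 = e3, e3_|e23 = -e2:
e1 coeff: -v2*b12 - v3*b13 = -(2)*(-4) - (4)*(-3) = 20
e2 coeff: v1*b12 - v3*b23 = (2)*(-4) - (4)*(-4) = 8
e3 coeff: v1*b13 + v2*b23 = (2)*(-3) + (2)*(-4) = -14
v _| B = 20*e1 + 8*e2 - 14*e3


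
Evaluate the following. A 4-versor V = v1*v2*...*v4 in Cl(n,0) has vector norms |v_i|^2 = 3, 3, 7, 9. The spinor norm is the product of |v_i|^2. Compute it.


Spinor norm N(V) = |v1|^2 * |v2|^2 * ... * |v4|^2
= 3 * 3 * 7 * 9
Running product: 3, 9, 63, 567
N(V) = 567


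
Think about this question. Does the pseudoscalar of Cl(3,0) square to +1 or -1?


The pseudoscalar I = e1...e_n (product of all n generators) of Cl(p,q) satisfies I^2 = (-1)^(q + n(n-1)/2).
p = 3, q = 0, n = p + q = 3
n(n-1)/2 = 3 * 2 / 2 = 3
Exponent = q + n(n-1)/2 = 0 + 3 = 3
I^2 = (-1)^3 = -1


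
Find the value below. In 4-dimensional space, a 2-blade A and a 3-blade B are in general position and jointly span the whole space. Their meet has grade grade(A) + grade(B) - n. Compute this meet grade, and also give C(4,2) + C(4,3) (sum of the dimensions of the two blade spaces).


Meet grade = grade(A) + grade(B) - n
= 2 + 3 - 4 = 1
C(4,2) = 6
C(4,3) = 4
dim_A + dim_B = 6 + 4 = 10


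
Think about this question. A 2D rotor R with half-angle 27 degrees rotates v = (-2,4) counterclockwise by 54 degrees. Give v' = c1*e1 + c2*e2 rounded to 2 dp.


Rotor R = cos(27deg) - sin(27deg)*e12
Rotation angle theta = 2 * 27 = 54 degrees
v' = R*v*~R rotates v by theta.
cos(54deg) = 0.5878, sin(54deg) = 0.8090
v'_1 = -2*cos(54deg) - 4*sin(54deg)
= -2*0.5878 - 4*0.8090
= -4.41
v'_2 = -2*sin(54deg) + 4*cos(54deg)
= -2*0.8090 + 4*0.5878
= 0.73
v' = -4.41*e1 + 0.73*e2


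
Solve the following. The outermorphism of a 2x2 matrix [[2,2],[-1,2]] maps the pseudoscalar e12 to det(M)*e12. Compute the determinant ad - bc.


The outermorphism of a linear map f sends e1^e2 to f(e1)^f(e2).
f(e1) = 2*e1 - 1*e2
f(e2) = 2*e1 + 2*e2
f(e1) ^ f(e2) = (2*e1 - 1*e2) ^ (2*e1 + 2*e2)
= 2*2*e12 + (-1)*2*e21
= (4 - (-2))*e12
= 6*e12
Coefficient = 6


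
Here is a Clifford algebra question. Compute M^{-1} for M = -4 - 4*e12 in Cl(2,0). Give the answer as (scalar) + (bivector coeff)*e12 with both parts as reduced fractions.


M = -4 - 4*e12, where e12^2 = -1.
Since M commutes with its reverse ~M = a - b*e12, M * ~M = a^2 - b^2*e12^2 = a^2 + b^2.
So M^{-1} = ~M / (a^2 + b^2) = (a - b*e12)/(a^2 + b^2).
a^2 + b^2 = 16 + 16 = 32
Scalar part = -4/32 = -1/8
Bivector coeff = 4/32 = 1/8
M^{-1} = -1/8 + 1/8*e12


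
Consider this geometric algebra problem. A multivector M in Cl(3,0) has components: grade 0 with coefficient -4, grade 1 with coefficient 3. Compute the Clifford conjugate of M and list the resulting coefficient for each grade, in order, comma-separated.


Clifford conjugate sign for grade k: (-1)^(k(k+1)/2)
Grade 0: (-1)^(0*1/2) = (-1)^0 = 1, coeff -4 -> -4
Grade 1: (-1)^(1*2/2) = (-1)^1 = -1, coeff 3 -> -3
Conjugated coefficients: -4, -3


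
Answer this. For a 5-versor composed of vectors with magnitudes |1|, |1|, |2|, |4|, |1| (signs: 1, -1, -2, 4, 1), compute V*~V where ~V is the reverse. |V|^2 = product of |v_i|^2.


Each vector v_i has |v_i|^2 = s_i^2
Squared scales: 1^2 = 1, (-1)^2 = 1, (-2)^2 = 4, 4^2 = 16, 1^2 = 1
|V|^2 = 1 * 1 * 4 * 16 * 1
= 64


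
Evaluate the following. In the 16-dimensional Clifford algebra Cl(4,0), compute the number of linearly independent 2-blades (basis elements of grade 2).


Number of grade-k basis blades in Cl(p,q) with n = p + q is C(n, k).
n = 4 + 0 = 4
C(4, 2) = 4! / (2! * 2!)
= 24 / (2 * 2)
= 6


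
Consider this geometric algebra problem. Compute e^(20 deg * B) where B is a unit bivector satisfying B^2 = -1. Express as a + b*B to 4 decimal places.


For a unit bivector B with B^2 = -1, the exponential series gives
e^(theta*B) = cos(theta) + sin(theta)*B (the GA analogue of Euler's formula).
theta = 20 degrees = 0.349066 rad
cos(20 deg) = 0.9397
sin(20 deg) = 0.3420
exp(theta*B) = 0.9397 + 0.3420*B


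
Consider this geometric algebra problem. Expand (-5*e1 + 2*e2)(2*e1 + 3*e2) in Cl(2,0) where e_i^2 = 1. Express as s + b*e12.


Expand: (-5*e1 + 2*e2)(2*e1 + 3*e2)
= (-5)*2*e1e1 + (-5)*3*e1e2 + 2*2*e2e1 + 2*3*e2e2
Using e1^2 = e2^2 = 1, e2e1 = -e1e2:
Scalar part s = (-5)*2 + 2*3 = -10 + 6 = -4
Bivector part b = (-5)*3 - 2*2 = -15 - 4 = -19
uv = -4 - 19*e12


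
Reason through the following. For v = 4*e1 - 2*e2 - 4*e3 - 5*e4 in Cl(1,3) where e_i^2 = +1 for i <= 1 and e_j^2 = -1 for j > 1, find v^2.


v^2 = sum of c_i^2 * e_i^2
Positive signature terms (e_i^2 = +1): 4^2 = 16
Negative signature terms (e_j^2 = -1): (-2)^2 + (-4)^2 + (-5)^2 = 45
v^2 = 16 - 45 = -29


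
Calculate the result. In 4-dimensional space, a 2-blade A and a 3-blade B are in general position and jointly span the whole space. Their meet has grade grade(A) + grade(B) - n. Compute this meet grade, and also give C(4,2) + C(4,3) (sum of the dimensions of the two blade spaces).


Meet grade = grade(A) + grade(B) - n
= 2 + 3 - 4 = 1
C(4,2) = 6
C(4,3) = 4
dim_A + dim_B = 6 + 4 = 10


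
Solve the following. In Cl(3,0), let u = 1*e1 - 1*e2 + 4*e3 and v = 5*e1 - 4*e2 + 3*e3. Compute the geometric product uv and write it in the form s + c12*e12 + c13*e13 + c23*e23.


In Cl(3,0): e_i^2 = 1, e_ie_j = -e_je_i for i != j.
Scalar part = u . v = 1*5 + (-1)*(-4) + 4*3
= 5 + 4 + 12 = 21
e12 coeff = 1*(-4) - (-1)*5 = -4 - (-5) = 1
e13 coeff = 1*3 - 4*5 = 3 - 20 = -17
e23 coeff = (-1)*3 - 4*(-4) = -3 - (-16) = 13
uv = 21 + 1*e12 - 17*e13 + 13*e23


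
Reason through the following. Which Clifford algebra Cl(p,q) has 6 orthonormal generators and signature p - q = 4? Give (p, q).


We need p + q = 6 and p - q = 4.
Adding: 2p = 6 + 4 = 10, so p = 5.
Then q = 6 - 5 = 1.
(p, q) = (5, 1)


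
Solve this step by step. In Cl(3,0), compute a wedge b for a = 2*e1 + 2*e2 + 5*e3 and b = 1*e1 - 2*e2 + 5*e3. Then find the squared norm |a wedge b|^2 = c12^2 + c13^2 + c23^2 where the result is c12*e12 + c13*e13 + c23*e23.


a wedge b = (a1*b2 - a2*b1)*e12 + (a1*b3 - a3*b1)*e13 + (a2*b3 - a3*b2)*e23
e12 coeff: 2*(-2) - 2*1 = -4 - 2 = -6
e13 coeff: 2*5 - 5*1 = 10 - 5 = 5
e23 coeff: 2*5 - 5*(-2) = 10 - (-10) = 20
|a wedge b|^2 = (-6)^2 + 5^2 + 20^2
= 36 + 25 + 400
= 461


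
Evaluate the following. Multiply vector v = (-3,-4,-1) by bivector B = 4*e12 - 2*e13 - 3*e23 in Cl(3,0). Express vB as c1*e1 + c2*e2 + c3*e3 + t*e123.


vB has grade-1 (vector) and grade-3 (trivector) parts: vB = (v _| B) + (v ^ B).
Vector part <vB>_1:
  e1: -v2*b12 - v3*b13 = -(-4)*(4) - (-1)*(-2) = 14
  e2: v1*b12 - v3*b23 = (-3)*(4) - (-1)*(-3) = -15
  e3: v1*b13 + v2*b23 = (-3)*(-2) + (-4)*(-3) = 18
Trivector part <vB>_3:
  e123: v1*b23 - v2*b13 + v3*b12 = (-3)*(-3) - (-4)*(-2) + (-1)*(4) = -3
vB = 14*e1 - 15*e2 + 18*e3 - 3*e123


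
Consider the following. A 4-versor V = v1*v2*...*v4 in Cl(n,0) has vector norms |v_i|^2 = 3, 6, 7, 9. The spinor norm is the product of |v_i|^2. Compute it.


Spinor norm N(V) = |v1|^2 * |v2|^2 * ... * |v4|^2
= 3 * 6 * 7 * 9
Running product: 3, 18, 126, 1134
N(V) = 1134


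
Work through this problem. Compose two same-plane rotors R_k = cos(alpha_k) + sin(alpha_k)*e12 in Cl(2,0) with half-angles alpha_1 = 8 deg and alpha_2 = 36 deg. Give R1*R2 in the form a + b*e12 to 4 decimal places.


Same-plane rotors commute and their half-angles add:
R1*R2 = cos(a1 + a2) + sin(a1 + a2)*e12.
a1 + a2 = 8 + 36 = 44 deg
cos(44 deg) = 0.7193
sin(44 deg) = 0.6947
R1*R2 = 0.7193 + 0.6947*e12


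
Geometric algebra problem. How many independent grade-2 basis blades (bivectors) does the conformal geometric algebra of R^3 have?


The conformal model of R^3 uses Cl(4,1) with m = 3 + 2 = 5 generators.
Number of grade-2 blades = C(m, 2) = C(5, 2)
= 5*4/2 = 10


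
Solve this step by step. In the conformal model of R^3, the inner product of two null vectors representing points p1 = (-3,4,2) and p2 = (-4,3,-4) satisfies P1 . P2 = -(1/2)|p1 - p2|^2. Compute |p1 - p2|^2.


p1 - p2 = (1, 1, 6)
|p1 - p2|^2 = 1^2 + 1^2 + 6^2
= 1 + 1 + 36
= 38


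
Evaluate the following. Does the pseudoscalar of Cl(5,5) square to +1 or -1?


The pseudoscalar I = e1...e_n (product of all n generators) of Cl(p,q) satisfies I^2 = (-1)^(q + n(n-1)/2).
p = 5, q = 5, n = p + q = 10
n(n-1)/2 = 10 * 9 / 2 = 45
Exponent = q + n(n-1)/2 = 5 + 45 = 50
I^2 = (-1)^50 = +1


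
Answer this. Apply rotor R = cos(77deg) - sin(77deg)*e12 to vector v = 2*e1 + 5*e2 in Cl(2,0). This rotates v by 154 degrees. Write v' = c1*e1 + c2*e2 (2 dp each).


Rotor R = cos(77deg) - sin(77deg)*e12
Rotation angle theta = 2 * 77 = 154 degrees
v' = R*v*~R rotates v by theta.
cos(154deg) = -0.8988, sin(154deg) = 0.4384
v'_1 = 2*cos(154deg) - 5*sin(154deg)
= 2*(-0.8988) - 5*0.4384
= -3.99
v'_2 = 2*sin(154deg) + 5*cos(154deg)
= 2*0.4384 + 5*(-0.8988)
= -3.62
v' = -3.99*e1 - 3.62*e2


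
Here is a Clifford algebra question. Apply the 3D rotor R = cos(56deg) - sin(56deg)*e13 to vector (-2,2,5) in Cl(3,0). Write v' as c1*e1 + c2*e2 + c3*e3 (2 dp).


Rotor R = cos(56deg) - sin(56deg)*e13
Rotation angle theta = 2 * 56 = 112 degrees in the e13 plane (e1 -> e3).
The component perpendicular to the plane (e2) is invariant: v'_2 = v2 = 2.00
cos(112deg) = -0.3746, sin(112deg) = 0.9272
v'_1 = v1*cos(theta) - v3*sin(theta) = -2*(-0.3746) - 5*0.9272 = -3.89
v'_3 = v1*sin(theta) + v3*cos(theta) = -2*0.9272 + 5*(-0.3746) = -3.73
v' = -3.89*e1 + 2.00*e2 - 3.73*e3


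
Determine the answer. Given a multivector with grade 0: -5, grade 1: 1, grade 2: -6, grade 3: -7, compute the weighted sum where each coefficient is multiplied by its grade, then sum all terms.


Grade-weighted sum = sum of grade_k * coefficient_k
0*(-5) = 0
1*1 = 1
2*(-6) = -12
3*(-7) = -21
Total = 0 + 1 + (-12) + (-21) = -32


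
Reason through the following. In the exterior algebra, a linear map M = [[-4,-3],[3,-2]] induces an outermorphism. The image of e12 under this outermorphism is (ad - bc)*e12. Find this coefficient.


The outermorphism of a linear map f sends e1^e2 to f(e1)^f(e2).
f(e1) = -4*e1 + 3*e2
f(e2) = -3*e1 - 2*e2
f(e1) ^ f(e2) = (-4*e1 + 3*e2) ^ (-3*e1 - 2*e2)
= (-4)*(-2)*e12 + 3*(-3)*e21
= (8 - (-9))*e12
= 17*e12
Coefficient = 17


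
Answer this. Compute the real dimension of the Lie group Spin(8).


Spin(n) double-covers SO(n); both have Lie algebra so(n) of dimension n(n-1)/2.
n = 8
n(n-1) = 8 * 7 = 56
dim Spin(8) = 56/2 = 28


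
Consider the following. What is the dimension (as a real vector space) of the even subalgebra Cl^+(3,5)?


Even subalgebra dimension = 2^(n-1)
n = 3 + 5 = 8
2^(8 - 1) = 2^7 = 128
Verification: sum of C(8,k) for even k = 1 + 28 + 70 + 28 + 1 = 128
Result = 128


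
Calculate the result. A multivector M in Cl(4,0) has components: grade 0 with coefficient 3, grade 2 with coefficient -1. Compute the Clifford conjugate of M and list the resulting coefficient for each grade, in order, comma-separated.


Clifford conjugate sign for grade k: (-1)^(k(k+1)/2)
Grade 0: (-1)^(0*1/2) = (-1)^0 = 1, coeff 3 -> 3
Grade 2: (-1)^(2*3/2) = (-1)^3 = -1, coeff -1 -> 1
Conjugated coefficients: 3, 1


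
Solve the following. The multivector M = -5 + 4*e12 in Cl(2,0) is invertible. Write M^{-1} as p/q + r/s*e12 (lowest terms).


M = -5 + 4*e12, where e12^2 = -1.
Since M commutes with its reverse ~M = a - b*e12, M * ~M = a^2 - b^2*e12^2 = a^2 + b^2.
So M^{-1} = ~M / (a^2 + b^2) = (a - b*e12)/(a^2 + b^2).
a^2 + b^2 = 25 + 16 = 41
Scalar part = -5/41 = -5/41
Bivector coeff = -4/41 = -4/41
M^{-1} = -5/41 - 4/41*e12


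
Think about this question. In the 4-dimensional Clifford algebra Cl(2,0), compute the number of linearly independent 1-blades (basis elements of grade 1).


Number of grade-k basis blades in Cl(p,q) with n = p + q is C(n, k).
n = 2 + 0 = 2
C(2, 1) = 2! / (1! * 1!)
= 2 / (1 * 1)
= 2


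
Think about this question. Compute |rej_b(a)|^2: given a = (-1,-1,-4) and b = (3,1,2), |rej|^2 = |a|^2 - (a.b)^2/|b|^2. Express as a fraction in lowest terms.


|a|^2 = (-1)^2 + (-1)^2 + (-4)^2 = 18
|b|^2 = 3^2 + 1^2 + 2^2 = 14
a . b = (-1)*3 + (-1)*1 + (-4)*2 = -12
(a.b)^2 = (-12)^2 = 144
|rej|^2 = 18 - 144/14
= (252 - 144)/14
= 108/14
In lowest terms: 54/7


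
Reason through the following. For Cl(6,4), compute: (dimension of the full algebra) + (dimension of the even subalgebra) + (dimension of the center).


n = 6 + 4 = 10
Total dim = 2^10 = 1024
Even subalgebra dim = 2^9 = 512
n is even, so center dim = 1
Sum = 1024 + 512 + 1 = 1537


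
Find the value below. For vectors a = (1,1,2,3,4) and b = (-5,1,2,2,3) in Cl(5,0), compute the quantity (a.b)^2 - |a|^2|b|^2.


a . b = 1*(-5) + 1*1 + 2*2 + 3*2 + 4*3
= -5 + 1 + 4 + 6 + 12 = 18
|a|^2 = 1^2 + 1^2 + 2^2 + 3^2 + 4^2 = 31
|b|^2 = (-5)^2 + 1^2 + 2^2 + 2^2 + 3^2 = 43
(a.b)^2 = 18^2 = 324
|a|^2 * |b|^2 = 31 * 43 = 1333
Result = 324 - 1333 = -1009


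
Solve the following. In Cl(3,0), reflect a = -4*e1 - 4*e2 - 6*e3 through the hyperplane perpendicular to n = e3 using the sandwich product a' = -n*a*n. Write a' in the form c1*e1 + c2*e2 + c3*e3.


Reflection formula: a' = -n*a*n, with n = e3 (unit vector, n^2 = 1).
For reflection through hyperplane perp to e3:
The component along e3 flips sign, others stay.
a = (-4, -4, -6)
a' = (-4, -4, 6)
a' = -4*e1 - 4*e2 + 6*e3


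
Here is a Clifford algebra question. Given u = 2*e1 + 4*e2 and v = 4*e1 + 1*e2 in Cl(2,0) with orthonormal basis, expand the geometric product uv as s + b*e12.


Expand: (2*e1 + 4*e2)(4*e1 + 1*e2)
= 2*4*e1e1 + 2*1*e1e2 + 4*4*e2e1 + 4*1*e2e2
Using e1^2 = e2^2 = 1, e2e1 = -e1e2:
Scalar part s = 2*4 + 4*1 = 8 + 4 = 12
Bivector part b = 2*1 - 4*4 = 2 - 16 = -14
uv = 12 - 14*e12


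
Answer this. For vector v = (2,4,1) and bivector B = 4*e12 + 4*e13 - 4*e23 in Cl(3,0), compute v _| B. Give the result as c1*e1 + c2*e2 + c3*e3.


Left contraction v _| B = <vB>_1 (grade-1 part of the geometric product vB).
Using e1_|e12 = e2, e2_|e12 = -e1, e1_|e13 = e3, e3_|e13 = -e1, e2_|e23 = e3, e3_|e23 = -e2:
e1 coeff: -v2*b12 - v3*b13 = -(4)*(4) - (1)*(4) = -20
e2 coeff: v1*b12 - v3*b23 = (2)*(4) - (1)*(-4) = 12
e3 coeff: v1*b13 + v2*b23 = (2)*(4) + (4)*(-4) = -8
v _| B = -20*e1 + 12*e2 - 8*e3


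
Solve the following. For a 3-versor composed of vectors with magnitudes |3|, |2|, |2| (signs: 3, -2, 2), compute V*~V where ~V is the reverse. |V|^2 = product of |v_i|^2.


Each vector v_i has |v_i|^2 = s_i^2
Squared scales: 3^2 = 9, (-2)^2 = 4, 2^2 = 4
|V|^2 = 9 * 4 * 4
= 144


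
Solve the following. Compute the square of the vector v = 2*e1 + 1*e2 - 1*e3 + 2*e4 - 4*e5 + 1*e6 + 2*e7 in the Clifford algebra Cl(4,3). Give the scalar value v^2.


v^2 = sum of c_i^2 * e_i^2
Positive signature terms (e_i^2 = +1): 2^2 + 1^2 + (-1)^2 + 2^2 = 10
Negative signature terms (e_j^2 = -1): (-4)^2 + 1^2 + 2^2 = 21
v^2 = 10 - 21 = -11


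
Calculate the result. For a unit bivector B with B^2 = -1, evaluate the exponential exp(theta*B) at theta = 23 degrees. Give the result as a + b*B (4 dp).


For a unit bivector B with B^2 = -1, the exponential series gives
e^(theta*B) = cos(theta) + sin(theta)*B (the GA analogue of Euler's formula).
theta = 23 degrees = 0.401426 rad
cos(23 deg) = 0.9205
sin(23 deg) = 0.3907
exp(theta*B) = 0.9205 + 0.3907*B


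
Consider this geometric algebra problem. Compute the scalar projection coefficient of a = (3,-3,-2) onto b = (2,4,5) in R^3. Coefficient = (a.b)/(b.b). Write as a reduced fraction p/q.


Projection coefficient = (a . b) / (b . b)
a . b = 3*2 + (-3)*4 + (-2)*5
= 6 + (-12) + (-10) = -16
b . b = 2^2 + 4^2 + 5^2
= 4 + 16 + 25 = 45
Coefficient = -16/45
In lowest terms: -16/45


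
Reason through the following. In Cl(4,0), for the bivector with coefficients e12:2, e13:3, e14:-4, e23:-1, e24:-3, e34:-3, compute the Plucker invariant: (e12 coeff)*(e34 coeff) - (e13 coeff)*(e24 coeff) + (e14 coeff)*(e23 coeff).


Plucker relation: af - be + cd
a*f = 2*(-3) = -6
b*e = 3*(-3) = -9
c*d = (-4)*(-1) = 4
af - be + cd = -6 - (-9) + 4
= 7


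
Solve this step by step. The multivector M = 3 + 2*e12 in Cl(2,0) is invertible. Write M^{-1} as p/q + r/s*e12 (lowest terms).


M = 3 + 2*e12, where e12^2 = -1.
Since M commutes with its reverse ~M = a - b*e12, M * ~M = a^2 - b^2*e12^2 = a^2 + b^2.
So M^{-1} = ~M / (a^2 + b^2) = (a - b*e12)/(a^2 + b^2).
a^2 + b^2 = 9 + 4 = 13
Scalar part = 3/13 = 3/13
Bivector coeff = -2/13 = -2/13
M^{-1} = 3/13 - 2/13*e12


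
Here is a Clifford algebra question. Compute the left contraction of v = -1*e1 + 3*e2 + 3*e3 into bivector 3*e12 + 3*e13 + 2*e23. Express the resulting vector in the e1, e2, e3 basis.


Left contraction v _| B = <vB>_1 (grade-1 part of the geometric product vB).
Using e1_|e12 = e2, e2_|e12 = -e1, e1_|e13 = e3, e3_|e13 = -e1, e2_|e23 = e3, e3_|e23 = -e2:
e1 coeff: -v2*b12 - v3*b13 = -(3)*(3) - (3)*(3) = -18
e2 coeff: v1*b12 - v3*b23 = (-1)*(3) - (3)*(2) = -9
e3 coeff: v1*b13 + v2*b23 = (-1)*(3) + (3)*(2) = 3
v _| B = -18*e1 - 9*e2 + 3*e3


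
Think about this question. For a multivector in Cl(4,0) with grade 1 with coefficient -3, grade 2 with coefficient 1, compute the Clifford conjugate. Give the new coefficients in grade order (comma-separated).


Clifford conjugate sign for grade k: (-1)^(k(k+1)/2)
Grade 1: (-1)^(1*2/2) = (-1)^1 = -1, coeff -3 -> 3
Grade 2: (-1)^(2*3/2) = (-1)^3 = -1, coeff 1 -> -1
Conjugated coefficients: 3, -1


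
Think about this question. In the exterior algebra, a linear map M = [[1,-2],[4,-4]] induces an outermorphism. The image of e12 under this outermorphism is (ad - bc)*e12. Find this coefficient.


The outermorphism of a linear map f sends e1^e2 to f(e1)^f(e2).
f(e1) = 1*e1 + 4*e2
f(e2) = -2*e1 - 4*e2
f(e1) ^ f(e2) = (1*e1 + 4*e2) ^ (-2*e1 - 4*e2)
= 1*(-4)*e12 + 4*(-2)*e21
= (-4 - (-8))*e12
= 4*e12
Coefficient = 4


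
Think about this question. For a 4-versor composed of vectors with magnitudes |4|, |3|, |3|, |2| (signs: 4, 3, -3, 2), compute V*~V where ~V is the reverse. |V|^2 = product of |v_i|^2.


Each vector v_i has |v_i|^2 = s_i^2
Squared scales: 4^2 = 16, 3^2 = 9, (-3)^2 = 9, 2^2 = 4
|V|^2 = 16 * 9 * 9 * 4
= 5184


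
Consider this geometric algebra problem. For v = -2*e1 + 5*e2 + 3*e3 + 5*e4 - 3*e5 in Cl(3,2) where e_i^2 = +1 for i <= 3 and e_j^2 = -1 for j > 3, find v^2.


v^2 = sum of c_i^2 * e_i^2
Positive signature terms (e_i^2 = +1): (-2)^2 + 5^2 + 3^2 = 38
Negative signature terms (e_j^2 = -1): 5^2 + (-3)^2 = 34
v^2 = 38 - 34 = 4


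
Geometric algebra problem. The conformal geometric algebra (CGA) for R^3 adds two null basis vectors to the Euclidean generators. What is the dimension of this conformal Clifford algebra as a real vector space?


The conformal model of R^3 uses Cl(4,1): the 3 Euclidean generators plus two extra orthogonal generators e+ (e+^2 = +1) and e- (e-^2 = -1), from which the null vectors e0, einf are built.
Number of generators m = 3 + 2 = 5.
dim Cl(p,q) = 2^m = 2^5 = 32


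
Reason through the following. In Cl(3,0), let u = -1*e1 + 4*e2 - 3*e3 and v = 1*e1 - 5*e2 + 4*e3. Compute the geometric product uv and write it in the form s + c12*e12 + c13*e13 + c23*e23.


In Cl(3,0): e_i^2 = 1, e_ie_j = -e_je_i for i != j.
Scalar part = u . v = (-1)*1 + 4*(-5) + (-3)*4
= -1 + (-20) + (-12) = -33
e12 coeff = (-1)*(-5) - 4*1 = 5 - 4 = 1
e13 coeff = (-1)*4 - (-3)*1 = -4 - (-3) = -1
e23 coeff = 4*4 - (-3)*(-5) = 16 - 15 = 1
uv = -33 + 1*e12 - 1*e13 + 1*e23


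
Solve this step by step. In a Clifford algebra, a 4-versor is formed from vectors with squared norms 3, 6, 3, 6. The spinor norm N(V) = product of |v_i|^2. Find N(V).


Spinor norm N(V) = |v1|^2 * |v2|^2 * ... * |v4|^2
= 3 * 6 * 3 * 6
Running product: 3, 18, 54, 324
N(V) = 324


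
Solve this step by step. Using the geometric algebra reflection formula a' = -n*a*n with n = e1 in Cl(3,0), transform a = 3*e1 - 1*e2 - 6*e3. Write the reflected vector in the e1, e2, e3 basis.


Reflection formula: a' = -n*a*n, with n = e1 (unit vector, n^2 = 1).
For reflection through hyperplane perp to e1:
The component along e1 flips sign, others stay.
a = (3, -1, -6)
a' = (-3, -1, -6)
a' = -3*e1 - 1*e2 - 6*e3


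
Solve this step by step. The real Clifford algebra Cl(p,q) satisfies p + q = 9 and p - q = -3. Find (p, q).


We need p + q = 9 and p - q = -3.
Adding: 2p = 9 + (-3) = 6, so p = 3.
Then q = 9 - 3 = 6.
(p, q) = (3, 6)


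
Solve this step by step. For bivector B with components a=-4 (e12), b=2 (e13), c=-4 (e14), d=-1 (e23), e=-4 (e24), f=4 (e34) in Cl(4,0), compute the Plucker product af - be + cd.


Plucker relation: af - be + cd
a*f = (-4)*4 = -16
b*e = 2*(-4) = -8
c*d = (-4)*(-1) = 4
af - be + cd = -16 - (-8) + 4
= -4


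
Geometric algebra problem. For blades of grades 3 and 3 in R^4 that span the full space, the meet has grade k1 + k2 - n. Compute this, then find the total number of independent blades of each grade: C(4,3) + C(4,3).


Meet grade = grade(A) + grade(B) - n
= 3 + 3 - 4 = 2
C(4,3) = 4
C(4,3) = 4
dim_A + dim_B = 4 + 4 = 8


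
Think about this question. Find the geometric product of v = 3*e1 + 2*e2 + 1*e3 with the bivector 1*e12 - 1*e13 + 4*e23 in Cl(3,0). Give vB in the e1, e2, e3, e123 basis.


vB has grade-1 (vector) and grade-3 (trivector) parts: vB = (v _| B) + (v ^ B).
Vector part <vB>_1:
  e1: -v2*b12 - v3*b13 = -(2)*(1) - (1)*(-1) = -1
  e2: v1*b12 - v3*b23 = (3)*(1) - (1)*(4) = -1
  e3: v1*b13 + v2*b23 = (3)*(-1) + (2)*(4) = 5
Trivector part <vB>_3:
  e123: v1*b23 - v2*b13 + v3*b12 = (3)*(4) - (2)*(-1) + (1)*(1) = 15
vB = -1*e1 - 1*e2 + 5*e3 + 15*e123


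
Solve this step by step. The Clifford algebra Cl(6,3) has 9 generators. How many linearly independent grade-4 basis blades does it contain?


Number of grade-k basis blades in Cl(p,q) with n = p + q is C(n, k).
n = 6 + 3 = 9
C(9, 4) = 9! / (4! * 5!)
= 362880 / (24 * 120)
= 126


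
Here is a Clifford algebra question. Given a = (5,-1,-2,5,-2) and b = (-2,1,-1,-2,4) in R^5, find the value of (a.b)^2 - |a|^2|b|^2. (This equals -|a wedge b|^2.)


a . b = 5*(-2) + (-1)*1 + (-2)*(-1) + 5*(-2) + (-2)*4
= -10 + (-1) + 2 + (-10) + (-8) = -27
|a|^2 = 5^2 + (-1)^2 + (-2)^2 + 5^2 + (-2)^2 = 59
|b|^2 = (-2)^2 + 1^2 + (-1)^2 + (-2)^2 + 4^2 = 26
(a.b)^2 = (-27)^2 = 729
|a|^2 * |b|^2 = 59 * 26 = 1534
Result = 729 - 1534 = -805


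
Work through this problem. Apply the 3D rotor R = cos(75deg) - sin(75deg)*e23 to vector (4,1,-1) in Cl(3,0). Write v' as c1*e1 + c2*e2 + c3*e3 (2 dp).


Rotor R = cos(75deg) - sin(75deg)*e23
Rotation angle theta = 2 * 75 = 150 degrees in the e23 plane (e2 -> e3).
The component perpendicular to the plane (e1) is invariant: v'_1 = v1 = 4.00
cos(150deg) = -0.8660, sin(150deg) = 0.5000
v'_2 = v2*cos(theta) - v3*sin(theta) = 1*(-0.8660) - (-1)*0.5000 = -0.37
v'_3 = v2*sin(theta) + v3*cos(theta) = 1*0.5000 + (-1)*(-0.8660) = 1.37
v' = 4.00*e1 - 0.37*e2 + 1.37*e3


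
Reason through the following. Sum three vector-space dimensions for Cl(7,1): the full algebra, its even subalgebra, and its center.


n = 7 + 1 = 8
Total dim = 2^8 = 256
Even subalgebra dim = 2^7 = 128
n is even, so center dim = 1
Sum = 256 + 128 + 1 = 385
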